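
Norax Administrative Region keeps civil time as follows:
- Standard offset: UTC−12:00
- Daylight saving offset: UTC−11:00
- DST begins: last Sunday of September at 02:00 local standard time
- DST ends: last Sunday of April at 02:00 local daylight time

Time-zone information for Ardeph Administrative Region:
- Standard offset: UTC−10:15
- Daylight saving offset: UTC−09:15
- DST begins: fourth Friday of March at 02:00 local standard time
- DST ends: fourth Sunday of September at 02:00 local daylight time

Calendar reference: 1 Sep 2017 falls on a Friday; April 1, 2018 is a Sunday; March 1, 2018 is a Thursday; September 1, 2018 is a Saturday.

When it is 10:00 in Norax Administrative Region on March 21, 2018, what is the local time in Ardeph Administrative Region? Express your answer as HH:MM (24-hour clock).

1 September 2017 is a Friday, so Sundays fall on 3, 10, 17, 24; the last is September 24.
1 April 2018 is a Sunday, so Sundays fall on 1, 8, 15, 22, 29; the last is April 29.
March 21, 2018 falls between 24 September 2017 and 29 April 2018, so daylight saving is in effect and Norax Administrative Region is at UTC−11:00.
10:00 Norax Administrative Region + 11h = 21:00 UTC.
1 March 2018 is a Thursday, so the first Friday is March 2 and the fourth is March 23.
1 September 2018 is a Saturday, so the first Sunday is September 2 and the fourth is September 23.
At the standard offset (UTC−10:15), 21:00 UTC − 10h15m = 10:45 Ardeph Administrative Region standard time.
Daylight saving runs 23 March – 23 September; the standard-time date in Ardeph Administrative Region, March 21, 2018, is outside that window, so Ardeph Administrative Region is on standard time at UTC−10:15.
21:00 UTC − 10h15m = 10:45 Ardeph Administrative Region.

10:45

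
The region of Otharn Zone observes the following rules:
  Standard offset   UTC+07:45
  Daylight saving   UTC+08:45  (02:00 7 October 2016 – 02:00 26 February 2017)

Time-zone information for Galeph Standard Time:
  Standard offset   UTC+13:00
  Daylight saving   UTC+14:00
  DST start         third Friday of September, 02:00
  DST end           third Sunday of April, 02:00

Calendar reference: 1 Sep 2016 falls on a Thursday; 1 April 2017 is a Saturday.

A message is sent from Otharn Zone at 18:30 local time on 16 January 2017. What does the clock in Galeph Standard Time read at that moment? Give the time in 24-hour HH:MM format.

23:45

Daylight saving runs 7 October 2016 – 26 February 2017; 16 January 2017 is inside that window, so Otharn Zone is at UTC+08:45.
18:30 Otharn Zone − 8h45m = 09:45 UTC.
1 September 2016 is a Thursday, so the first Friday is September 2 and the third is September 16.
1 April 2017 is a Saturday, so the first Sunday is April 2 and the third is April 16.
At the standard offset (UTC+13:00), 09:45 UTC + 13h = 22:45 Galeph Standard Time standard time.
Daylight saving runs 16 September 2016 – 16 April 2017; the standard-time date in Galeph Standard Time, 16 January 2017, is inside that window, so Galeph Standard Time is at UTC+14:00.
09:45 UTC + 14h = 23:45 Galeph Standard Time.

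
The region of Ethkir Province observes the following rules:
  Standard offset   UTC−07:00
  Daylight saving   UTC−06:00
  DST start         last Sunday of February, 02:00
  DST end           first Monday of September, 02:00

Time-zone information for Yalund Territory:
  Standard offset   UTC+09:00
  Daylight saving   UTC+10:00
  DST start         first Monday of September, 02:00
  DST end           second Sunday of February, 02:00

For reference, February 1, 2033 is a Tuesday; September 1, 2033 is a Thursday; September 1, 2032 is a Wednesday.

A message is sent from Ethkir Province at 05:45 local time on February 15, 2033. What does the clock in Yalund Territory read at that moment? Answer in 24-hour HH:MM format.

21:45

1 February 2033 is a Tuesday, so Sundays fall on 6, 13, 20, 27; the last is February 27.
1 September 2033 is a Thursday, so the first Monday is September 5.
Daylight saving runs 27 February – 5 September; February 15, 2033 is outside that window, so Ethkir Province is on standard time at UTC−07:00.
05:45 Ethkir Province + 7h = 12:45 UTC.
1 September 2032 is a Wednesday, so the first Monday is September 6.
1 February 2033 is a Tuesday, so the first Sunday is February 6 and the second is February 13.
At the standard offset (UTC+09:00), 12:45 UTC + 9h = 21:45 Yalund Territory standard time.
The standard-time date in Yalund Territory, February 15, 2033, is outside the daylight-saving period (6 September 2032 – 13 February 2033), so Yalund Territory is on standard time, UTC+09:00.
12:45 UTC + 9h = 21:45 Yalund Territory.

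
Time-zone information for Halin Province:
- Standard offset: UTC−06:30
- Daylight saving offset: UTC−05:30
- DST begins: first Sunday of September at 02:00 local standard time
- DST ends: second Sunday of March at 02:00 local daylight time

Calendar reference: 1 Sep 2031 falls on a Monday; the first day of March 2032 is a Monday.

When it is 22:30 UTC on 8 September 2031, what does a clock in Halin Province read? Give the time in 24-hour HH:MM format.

17:00

1 September 2031 is a Monday, so the first Sunday is September 7.
1 March 2032 is a Monday, so the first Sunday is March 7 and the second is March 14.
At the standard offset (UTC−06:30), 22:30 UTC − 6h30m = 16:00 Halin Province standard time.
Daylight saving runs 7 September 2031 – 14 March 2032; the standard-time date in Halin Province, 8 September 2031, is inside that window, so Halin Province is at UTC−05:30.
22:30 UTC − 5h30m = 17:00 local.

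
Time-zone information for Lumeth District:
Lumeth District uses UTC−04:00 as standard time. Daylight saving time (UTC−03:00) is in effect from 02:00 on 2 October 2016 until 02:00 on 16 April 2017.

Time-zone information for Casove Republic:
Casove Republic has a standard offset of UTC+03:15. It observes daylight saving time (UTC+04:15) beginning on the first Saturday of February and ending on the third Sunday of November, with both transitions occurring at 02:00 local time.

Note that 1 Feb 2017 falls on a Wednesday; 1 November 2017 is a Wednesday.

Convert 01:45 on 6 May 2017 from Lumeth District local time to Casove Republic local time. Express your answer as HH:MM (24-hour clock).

Daylight saving runs 2 October 2016 – 16 April 2017; 6 May 2017 is outside that window, so Lumeth District is on standard time at UTC−04:00.
01:45 Lumeth District + 4h = 05:45 UTC.
1 February 2017 is a Wednesday, so the first Saturday is February 4.
1 November 2017 is a Wednesday, so the first Sunday is November 5 and the third is November 19.
At the standard offset (UTC+03:15), 05:45 UTC + 3h15m = 09:00 Casove Republic standard time.
Daylight saving runs 4 February – 19 November; the standard-time date in Casove Republic, 6 May 2017, is inside that window, so Casove Republic is at UTC+04:15.
05:45 UTC + 4h15m = 10:00 Casove Republic.

10:00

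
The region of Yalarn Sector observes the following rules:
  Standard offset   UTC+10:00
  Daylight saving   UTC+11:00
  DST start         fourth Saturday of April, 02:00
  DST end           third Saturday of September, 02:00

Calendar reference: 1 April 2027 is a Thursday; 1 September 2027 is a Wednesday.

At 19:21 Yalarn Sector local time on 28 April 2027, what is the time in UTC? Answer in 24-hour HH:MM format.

08:21

1 April 2027 is a Thursday, so the first Saturday is April 3 and the fourth is April 24.
1 September 2027 is a Wednesday, so the first Saturday is September 4 and the third is September 18.
Daylight saving runs 24 April – 18 September; 28 April 2027 is inside that window, so Yalarn Sector is at UTC+11:00.
19:21 local − 11h = 08:21 UTC.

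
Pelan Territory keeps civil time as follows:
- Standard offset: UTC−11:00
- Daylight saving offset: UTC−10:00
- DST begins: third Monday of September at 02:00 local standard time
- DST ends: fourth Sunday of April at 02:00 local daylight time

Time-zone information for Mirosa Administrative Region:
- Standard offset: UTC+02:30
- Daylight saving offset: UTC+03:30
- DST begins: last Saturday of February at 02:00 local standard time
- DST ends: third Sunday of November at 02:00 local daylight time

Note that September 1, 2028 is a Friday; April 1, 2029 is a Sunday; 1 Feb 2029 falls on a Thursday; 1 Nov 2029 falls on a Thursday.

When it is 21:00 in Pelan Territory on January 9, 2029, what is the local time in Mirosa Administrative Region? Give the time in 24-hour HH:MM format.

09:30

1 September 2028 is a Friday, so the first Monday is September 4 and the third is September 18.
1 April 2029 is a Sunday, so the first Sunday is April 1 and the fourth is April 22.
January 9, 2029 falls between 18 September 2028 and 22 April 2029, so daylight saving is in effect and Pelan Territory is at UTC−10:00.
21:00 Pelan Territory + 10h = 07:00 UTC (rolling into the next day, 10 January 2029).
1 February 2029 is a Thursday, so Saturdays fall on 3, 10, 17, 24; the last is February 24.
1 November 2029 is a Thursday, so the first Sunday is November 4 and the third is November 18.
At the standard offset (UTC+02:30), 07:00 UTC + 2h30m = 09:30 Mirosa Administrative Region standard time.
The standard-time date in Mirosa Administrative Region, January 10, 2029, is outside the daylight-saving period (24 February – 18 November), so Mirosa Administrative Region is on standard time, UTC+02:30.
07:00 UTC + 2h30m = 09:30 Mirosa Administrative Region.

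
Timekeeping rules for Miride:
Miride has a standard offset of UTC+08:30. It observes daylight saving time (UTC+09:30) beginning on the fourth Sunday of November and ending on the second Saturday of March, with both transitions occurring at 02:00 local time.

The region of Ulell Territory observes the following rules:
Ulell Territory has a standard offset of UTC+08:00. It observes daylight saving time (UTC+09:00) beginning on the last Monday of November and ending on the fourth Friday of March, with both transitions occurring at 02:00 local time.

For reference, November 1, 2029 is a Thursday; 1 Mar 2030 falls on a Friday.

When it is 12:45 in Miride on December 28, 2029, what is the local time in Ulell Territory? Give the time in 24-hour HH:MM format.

12:15

1 November 2029 is a Thursday, so the first Sunday is November 4 and the fourth is November 25.
1 March 2030 is a Friday, so the first Saturday is March 2 and the second is March 9.
December 28, 2029 falls between 25 November 2029 and 9 March 2030, so daylight saving is in effect and Miride is at UTC+09:30.
12:45 Miride − 9h30m = 03:15 UTC.
1 November 2029 is a Thursday, so Mondays fall on 5, 12, 19, 26; the last is November 26.
1 March 2030 is a Friday, so the first Friday is March 1 and the fourth is March 22.
At the standard offset (UTC+08:00), 03:15 UTC + 8h = 11:15 Ulell Territory standard time.
The standard-time date in Ulell Territory, December 28, 2029, lies within the daylight-saving period (26 November 2029 – 22 March 2030), so Ulell Territory is on daylight time, UTC+09:00.
03:15 UTC + 9h = 12:15 Ulell Territory.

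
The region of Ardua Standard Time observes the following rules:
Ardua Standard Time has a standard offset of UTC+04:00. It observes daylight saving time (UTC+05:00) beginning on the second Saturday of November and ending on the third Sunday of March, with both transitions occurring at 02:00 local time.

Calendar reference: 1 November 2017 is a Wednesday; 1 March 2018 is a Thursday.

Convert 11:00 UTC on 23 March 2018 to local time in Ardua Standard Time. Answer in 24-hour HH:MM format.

15:00

1 November 2017 is a Wednesday, so the first Saturday is November 4 and the second is November 11.
1 March 2018 is a Thursday, so the first Sunday is March 4 and the third is March 18.
At the standard offset (UTC+04:00), 11:00 UTC + 4h = 15:00 Ardua Standard Time standard time.
The standard-time date in Ardua Standard Time, 23 March 2018, does not fall between 11 November 2017 and 18 March 2018, so daylight saving is not in effect and Ardua Standard Time is at UTC+04:00.
11:00 UTC + 4h = 15:00 local.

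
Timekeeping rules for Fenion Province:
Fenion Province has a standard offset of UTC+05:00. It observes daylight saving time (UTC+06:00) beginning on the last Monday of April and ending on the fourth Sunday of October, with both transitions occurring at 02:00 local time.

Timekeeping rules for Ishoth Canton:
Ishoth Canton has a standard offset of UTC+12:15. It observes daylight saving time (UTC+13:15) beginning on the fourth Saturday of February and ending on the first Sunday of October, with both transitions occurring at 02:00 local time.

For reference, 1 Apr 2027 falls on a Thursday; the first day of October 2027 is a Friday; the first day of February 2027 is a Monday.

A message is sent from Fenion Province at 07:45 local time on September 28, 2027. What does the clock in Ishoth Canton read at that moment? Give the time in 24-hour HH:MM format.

1 April 2027 is a Thursday, so Mondays fall on 5, 12, 19, 26; the last is April 26.
1 October 2027 is a Friday, so the first Sunday is October 3 and the fourth is October 24.
September 28, 2027 lies within the daylight-saving period (26 April – 24 October), so Fenion Province is on daylight time, UTC+06:00.
07:45 Fenion Province − 6h = 01:45 UTC.
1 February 2027 is a Monday, so the first Saturday is February 6 and the fourth is February 27.
1 October 2027 is a Friday, so the first Sunday is October 3.
At the standard offset (UTC+12:15), 01:45 UTC + 12h15m = 14:00 Ishoth Canton standard time.
The standard-time date in Ishoth Canton, September 28, 2027, lies within the daylight-saving period (27 February – 3 October), so Ishoth Canton is on daylight time, UTC+13:15.
01:45 UTC + 13h15m = 15:00 Ishoth Canton.

15:00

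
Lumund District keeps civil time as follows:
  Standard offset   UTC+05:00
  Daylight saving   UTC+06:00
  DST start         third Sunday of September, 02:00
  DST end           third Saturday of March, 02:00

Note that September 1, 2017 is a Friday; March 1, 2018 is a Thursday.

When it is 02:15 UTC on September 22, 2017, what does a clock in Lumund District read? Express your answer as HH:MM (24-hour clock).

08:15

1 September 2017 is a Friday, so the first Sunday is September 3 and the third is September 17.
1 March 2018 is a Thursday, so the first Saturday is March 3 and the third is March 17.
At the standard offset (UTC+05:00), 02:15 UTC + 5h = 07:15 Lumund District standard time.
The standard-time date in Lumund District, September 22, 2017, lies within the daylight-saving period (17 September 2017 – 17 March 2018), so Lumund District is on daylight time, UTC+06:00.
02:15 UTC + 6h = 08:15 local.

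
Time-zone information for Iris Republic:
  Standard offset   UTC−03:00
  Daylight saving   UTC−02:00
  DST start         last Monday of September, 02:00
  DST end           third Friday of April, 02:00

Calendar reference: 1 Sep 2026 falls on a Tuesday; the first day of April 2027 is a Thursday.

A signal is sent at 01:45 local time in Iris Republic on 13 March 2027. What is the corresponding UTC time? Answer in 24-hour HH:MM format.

03:45

1 September 2026 is a Tuesday, so Mondays fall on 7, 14, 21, 28; the last is September 28.
1 April 2027 is a Thursday, so the first Friday is April 2 and the third is April 16.
Daylight saving runs 28 September 2026 – 16 April 2027; 13 March 2027 is inside that window, so Iris Republic is at UTC−02:00.
01:45 local + 2h = 03:45 UTC.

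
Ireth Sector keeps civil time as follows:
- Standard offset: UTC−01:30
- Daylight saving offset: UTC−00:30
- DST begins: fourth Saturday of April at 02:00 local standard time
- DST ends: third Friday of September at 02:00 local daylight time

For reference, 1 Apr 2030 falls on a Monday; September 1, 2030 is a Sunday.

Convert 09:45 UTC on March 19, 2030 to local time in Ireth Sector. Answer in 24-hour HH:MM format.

08:15

1 April 2030 is a Monday, so the first Saturday is April 6 and the fourth is April 27.
1 September 2030 is a Sunday, so the first Friday is September 6 and the third is September 20.
At the standard offset (UTC−01:30), 09:45 UTC − 1h30m = 08:15 Ireth Sector standard time.
Daylight saving runs 27 April – 20 September; the standard-time date in Ireth Sector, March 19, 2030, is outside that window, so Ireth Sector is on standard time at UTC−01:30.
09:45 UTC − 1h30m = 08:15 local.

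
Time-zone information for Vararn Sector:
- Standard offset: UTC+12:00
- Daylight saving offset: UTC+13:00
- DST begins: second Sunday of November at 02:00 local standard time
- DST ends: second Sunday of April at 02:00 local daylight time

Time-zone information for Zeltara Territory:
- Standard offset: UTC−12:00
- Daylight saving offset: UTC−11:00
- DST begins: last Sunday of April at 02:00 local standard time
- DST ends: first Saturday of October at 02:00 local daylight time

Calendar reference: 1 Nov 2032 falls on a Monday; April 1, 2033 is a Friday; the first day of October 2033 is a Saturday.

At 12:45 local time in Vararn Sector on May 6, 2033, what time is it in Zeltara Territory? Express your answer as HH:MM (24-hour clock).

1 November 2032 is a Monday, so the first Sunday is November 7 and the second is November 14.
1 April 2033 is a Friday, so the first Sunday is April 3 and the second is April 10.
May 6, 2033 does not fall between 14 November 2032 and 10 April 2033, so daylight saving is not in effect and Vararn Sector is at UTC+12:00.
12:45 Vararn Sector − 12h = 00:45 UTC.
1 April 2033 is a Friday, so Sundays fall on 3, 10, 17, 24; the last is April 24.
1 October 2033 is a Saturday, so the first Saturday is October 1.
At the standard offset (UTC−12:00), 00:45 UTC − 12h = 12:45 Zeltara Territory standard time (rolling into the previous day, 5 May 2033).
Daylight saving runs 24 April – 1 October; the standard-time date in Zeltara Territory, May 5, 2033, is inside that window, so Zeltara Territory is at UTC−11:00.
00:45 UTC − 11h = 13:45 Zeltara Territory (rolling into the previous day, 5 May 2033).

13:45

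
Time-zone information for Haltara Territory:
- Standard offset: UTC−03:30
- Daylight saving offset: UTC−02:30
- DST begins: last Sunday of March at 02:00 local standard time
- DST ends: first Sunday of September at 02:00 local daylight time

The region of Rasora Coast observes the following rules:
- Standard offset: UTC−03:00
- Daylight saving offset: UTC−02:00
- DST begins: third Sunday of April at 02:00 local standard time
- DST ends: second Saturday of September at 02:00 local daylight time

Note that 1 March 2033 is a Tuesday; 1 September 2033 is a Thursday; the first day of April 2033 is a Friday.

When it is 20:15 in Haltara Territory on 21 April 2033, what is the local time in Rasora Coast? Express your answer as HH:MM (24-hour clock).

1 March 2033 is a Tuesday, so Sundays fall on 6, 13, 20, 27; the last is March 27.
1 September 2033 is a Thursday, so the first Sunday is September 4.
Daylight saving runs 27 March – 4 September; 21 April 2033 is inside that window, so Haltara Territory is at UTC−02:30.
20:15 Haltara Territory + 2h30m = 22:45 UTC.
1 April 2033 is a Friday, so the first Sunday is April 3 and the third is April 17.
1 September 2033 is a Thursday, so the first Saturday is September 3 and the second is September 10.
At the standard offset (UTC−03:00), 22:45 UTC − 3h = 19:45 Rasora Coast standard time.
Daylight saving runs 17 April – 10 September; the standard-time date in Rasora Coast, 21 April 2033, is inside that window, so Rasora Coast is at UTC−02:00.
22:45 UTC − 2h = 20:45 Rasora Coast.

20:45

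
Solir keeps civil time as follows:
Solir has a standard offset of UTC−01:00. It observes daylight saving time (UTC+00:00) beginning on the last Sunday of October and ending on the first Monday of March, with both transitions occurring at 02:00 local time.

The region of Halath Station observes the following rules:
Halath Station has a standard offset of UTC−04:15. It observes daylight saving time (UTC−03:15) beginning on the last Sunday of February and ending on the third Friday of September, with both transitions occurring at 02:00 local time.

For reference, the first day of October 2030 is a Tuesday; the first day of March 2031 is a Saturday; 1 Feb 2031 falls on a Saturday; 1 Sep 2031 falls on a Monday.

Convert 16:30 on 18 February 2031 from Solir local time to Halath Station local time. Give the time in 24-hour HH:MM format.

1 October 2030 is a Tuesday, so Sundays fall on 6, 13, 20, 27; the last is October 27.
1 March 2031 is a Saturday, so the first Monday is March 3.
Daylight saving runs 27 October 2030 – 3 March 2031; 18 February 2031 is inside that window, so Solir is at UTC+00:00.
16:30 Solir − 0h = 16:30 UTC.
1 February 2031 is a Saturday, so Sundays fall on 2, 9, 16, 23; the last is February 23.
1 September 2031 is a Monday, so the first Friday is September 5 and the third is September 19.
At the standard offset (UTC−04:15), 16:30 UTC − 4h15m = 12:15 Halath Station standard time.
The standard-time date in Halath Station, 18 February 2031, does not fall between 23 February and 19 September, so daylight saving is not in effect and Halath Station is at UTC−04:15.
16:30 UTC − 4h15m = 12:15 Halath Station.

12:15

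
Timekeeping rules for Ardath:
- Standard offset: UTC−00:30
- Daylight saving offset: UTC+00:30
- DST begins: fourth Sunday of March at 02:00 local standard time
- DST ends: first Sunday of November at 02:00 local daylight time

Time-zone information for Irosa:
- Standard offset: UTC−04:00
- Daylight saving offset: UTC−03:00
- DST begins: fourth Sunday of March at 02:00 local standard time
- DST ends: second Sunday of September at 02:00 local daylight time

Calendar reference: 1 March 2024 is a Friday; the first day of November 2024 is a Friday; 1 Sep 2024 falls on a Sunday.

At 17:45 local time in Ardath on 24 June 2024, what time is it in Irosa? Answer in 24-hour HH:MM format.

14:15

1 March 2024 is a Friday, so the first Sunday is March 3 and the fourth is March 24.
1 November 2024 is a Friday, so the first Sunday is November 3.
24 June 2024 falls between 24 March and 3 November, so daylight saving is in effect and Ardath is at UTC+00:30.
17:45 Ardath − 0h30m = 17:15 UTC.
1 March 2024 is a Friday, so the first Sunday is March 3 and the fourth is March 24.
1 September 2024 is a Sunday, so the first Sunday is September 1 and the second is September 8.
At the standard offset (UTC−04:00), 17:15 UTC − 4h = 13:15 Irosa standard time.
The standard-time date in Irosa, 24 June 2024, lies within the daylight-saving period (24 March – 8 September), so Irosa is on daylight time, UTC−03:00.
17:15 UTC − 3h = 14:15 Irosa.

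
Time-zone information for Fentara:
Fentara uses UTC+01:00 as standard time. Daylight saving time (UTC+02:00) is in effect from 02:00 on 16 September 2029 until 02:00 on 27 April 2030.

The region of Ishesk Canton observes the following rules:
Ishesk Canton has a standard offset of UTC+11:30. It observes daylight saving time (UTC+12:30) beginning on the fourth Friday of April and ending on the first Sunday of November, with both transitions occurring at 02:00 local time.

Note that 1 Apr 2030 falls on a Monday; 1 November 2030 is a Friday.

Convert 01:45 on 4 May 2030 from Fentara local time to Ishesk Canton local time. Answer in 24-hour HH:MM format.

13:15

4 May 2030 does not fall between 16 September 2029 and 27 April 2030, so daylight saving is not in effect and Fentara is at UTC+01:00.
01:45 Fentara − 1h = 00:45 UTC.
1 April 2030 is a Monday, so the first Friday is April 5 and the fourth is April 26.
1 November 2030 is a Friday, so the first Sunday is November 3.
At the standard offset (UTC+11:30), 00:45 UTC + 11h30m = 12:15 Ishesk Canton standard time.
Daylight saving runs 26 April – 3 November; the standard-time date in Ishesk Canton, 4 May 2030, is inside that window, so Ishesk Canton is at UTC+12:30.
00:45 UTC + 12h30m = 13:15 Ishesk Canton.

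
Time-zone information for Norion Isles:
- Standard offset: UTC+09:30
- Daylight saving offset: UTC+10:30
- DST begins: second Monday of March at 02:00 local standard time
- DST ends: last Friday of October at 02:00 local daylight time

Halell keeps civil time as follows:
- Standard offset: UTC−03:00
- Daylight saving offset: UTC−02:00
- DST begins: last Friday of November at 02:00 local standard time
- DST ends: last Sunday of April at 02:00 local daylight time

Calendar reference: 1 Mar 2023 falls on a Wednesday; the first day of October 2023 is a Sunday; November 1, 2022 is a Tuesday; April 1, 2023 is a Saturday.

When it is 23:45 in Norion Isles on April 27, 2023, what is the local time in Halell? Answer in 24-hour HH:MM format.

1 March 2023 is a Wednesday, so the first Monday is March 6 and the second is March 13.
1 October 2023 is a Sunday, so Fridays fall on 6, 13, 20, 27; the last is October 27.
Daylight saving runs 13 March – 27 October; April 27, 2023 is inside that window, so Norion Isles is at UTC+10:30.
23:45 Norion Isles − 10h30m = 13:15 UTC.
1 November 2022 is a Tuesday, so Fridays fall on 4, 11, 18, 25; the last is November 25.
1 April 2023 is a Saturday, so Sundays fall on 2, 9, 16, 23, 30; the last is April 30.
At the standard offset (UTC−03:00), 13:15 UTC − 3h = 10:15 Halell standard time.
The standard-time date in Halell, April 27, 2023, lies within the daylight-saving period (25 November 2022 – 30 April 2023), so Halell is on daylight time, UTC−02:00.
13:15 UTC − 2h = 11:15 Halell.

11:15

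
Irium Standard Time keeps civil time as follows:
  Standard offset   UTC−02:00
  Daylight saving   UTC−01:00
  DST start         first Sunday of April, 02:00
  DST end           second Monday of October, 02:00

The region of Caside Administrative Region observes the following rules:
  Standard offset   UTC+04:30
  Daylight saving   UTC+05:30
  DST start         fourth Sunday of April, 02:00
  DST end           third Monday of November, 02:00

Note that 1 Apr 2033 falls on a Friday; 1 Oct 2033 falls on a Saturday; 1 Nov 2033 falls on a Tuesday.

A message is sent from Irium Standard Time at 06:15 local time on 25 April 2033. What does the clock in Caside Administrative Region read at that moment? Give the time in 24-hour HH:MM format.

1 April 2033 is a Friday, so the first Sunday is April 3.
1 October 2033 is a Saturday, so the first Monday is October 3 and the second is October 10.
25 April 2033 lies within the daylight-saving period (3 April – 10 October), so Irium Standard Time is on daylight time, UTC−01:00.
06:15 Irium Standard Time + 1h = 07:15 UTC.
1 April 2033 is a Friday, so the first Sunday is April 3 and the fourth is April 24.
1 November 2033 is a Tuesday, so the first Monday is November 7 and the third is November 21.
At the standard offset (UTC+04:30), 07:15 UTC + 4h30m = 11:45 Caside Administrative Region standard time.
The standard-time date in Caside Administrative Region, 25 April 2033, lies within the daylight-saving period (24 April – 21 November), so Caside Administrative Region is on daylight time, UTC+05:30.
07:15 UTC + 5h30m = 12:45 Caside Administrative Region.

12:45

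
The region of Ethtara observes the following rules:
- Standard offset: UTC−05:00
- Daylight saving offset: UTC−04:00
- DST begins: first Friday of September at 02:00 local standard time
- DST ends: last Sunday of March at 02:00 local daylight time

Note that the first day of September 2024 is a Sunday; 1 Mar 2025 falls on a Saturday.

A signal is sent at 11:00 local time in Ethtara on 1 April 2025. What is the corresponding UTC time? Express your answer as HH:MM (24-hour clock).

1 September 2024 is a Sunday, so the first Friday is September 6.
1 March 2025 is a Saturday, so Sundays fall on 2, 9, 16, 23, 30; the last is March 30.
1 April 2025 is outside the daylight-saving period (6 September 2024 – 30 March 2025), so Ethtara is on standard time, UTC−05:00.
11:00 local + 5h = 16:00 UTC.

16:00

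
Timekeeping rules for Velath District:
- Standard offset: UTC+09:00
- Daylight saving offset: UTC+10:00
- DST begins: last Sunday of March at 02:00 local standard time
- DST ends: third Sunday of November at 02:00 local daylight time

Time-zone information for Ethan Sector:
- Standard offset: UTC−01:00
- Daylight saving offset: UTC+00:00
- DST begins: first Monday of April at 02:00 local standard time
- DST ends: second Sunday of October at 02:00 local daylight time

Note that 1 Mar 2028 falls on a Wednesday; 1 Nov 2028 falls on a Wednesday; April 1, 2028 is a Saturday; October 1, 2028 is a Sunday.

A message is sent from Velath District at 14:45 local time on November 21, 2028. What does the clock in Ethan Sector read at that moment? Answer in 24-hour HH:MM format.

1 March 2028 is a Wednesday, so Sundays fall on 5, 12, 19, 26; the last is March 26.
1 November 2028 is a Wednesday, so the first Sunday is November 5 and the third is November 19.
November 21, 2028 does not fall between 26 March and 19 November, so daylight saving is not in effect and Velath District is at UTC+09:00.
14:45 Velath District − 9h = 05:45 UTC.
1 April 2028 is a Saturday, so the first Monday is April 3.
1 October 2028 is a Sunday, so the first Sunday is October 1 and the second is October 8.
At the standard offset (UTC−01:00), 05:45 UTC − 1h = 04:45 Ethan Sector standard time.
Daylight saving runs 3 April – 8 October; the standard-time date in Ethan Sector, November 21, 2028, is outside that window, so Ethan Sector is on standard time at UTC−01:00.
05:45 UTC − 1h = 04:45 Ethan Sector.

04:45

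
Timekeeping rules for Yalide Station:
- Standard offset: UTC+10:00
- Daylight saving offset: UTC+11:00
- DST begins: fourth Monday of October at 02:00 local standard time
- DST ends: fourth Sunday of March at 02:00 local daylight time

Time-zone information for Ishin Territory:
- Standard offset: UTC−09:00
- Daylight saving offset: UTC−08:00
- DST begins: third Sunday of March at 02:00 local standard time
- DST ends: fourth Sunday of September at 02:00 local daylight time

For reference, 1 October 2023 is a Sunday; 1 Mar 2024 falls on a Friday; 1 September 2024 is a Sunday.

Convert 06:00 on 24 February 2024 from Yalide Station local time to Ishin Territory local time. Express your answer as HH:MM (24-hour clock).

10:00

1 October 2023 is a Sunday, so the first Monday is October 2 and the fourth is October 23.
1 March 2024 is a Friday, so the first Sunday is March 3 and the fourth is March 24.
24 February 2024 lies within the daylight-saving period (23 October 2023 – 24 March 2024), so Yalide Station is on daylight time, UTC+11:00.
06:00 Yalide Station − 11h = 19:00 UTC (rolling into the previous day, 23 February 2024).
1 March 2024 is a Friday, so the first Sunday is March 3 and the third is March 17.
1 September 2024 is a Sunday, so the first Sunday is September 1 and the fourth is September 22.
At the standard offset (UTC−09:00), 19:00 UTC − 9h = 10:00 Ishin Territory standard time.
Daylight saving runs 17 March – 22 September; the standard-time date in Ishin Territory, 23 February 2024, is outside that window, so Ishin Territory is on standard time at UTC−09:00.
19:00 UTC − 9h = 10:00 Ishin Territory.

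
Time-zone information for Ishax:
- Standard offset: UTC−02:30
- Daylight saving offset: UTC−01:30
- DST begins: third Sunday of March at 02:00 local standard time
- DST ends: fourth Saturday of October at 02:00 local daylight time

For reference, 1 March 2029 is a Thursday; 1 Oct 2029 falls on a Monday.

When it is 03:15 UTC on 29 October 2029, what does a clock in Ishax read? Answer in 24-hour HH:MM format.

1 March 2029 is a Thursday, so the first Sunday is March 4 and the third is March 18.
1 October 2029 is a Monday, so the first Saturday is October 6 and the fourth is October 27.
At the standard offset (UTC−02:30), 03:15 UTC − 2h30m = 00:45 Ishax standard time.
Daylight saving runs 18 March – 27 October; the standard-time date in Ishax, 29 October 2029, is outside that window, so Ishax is on standard time at UTC−02:30.
03:15 UTC − 2h30m = 00:45 local.

00:45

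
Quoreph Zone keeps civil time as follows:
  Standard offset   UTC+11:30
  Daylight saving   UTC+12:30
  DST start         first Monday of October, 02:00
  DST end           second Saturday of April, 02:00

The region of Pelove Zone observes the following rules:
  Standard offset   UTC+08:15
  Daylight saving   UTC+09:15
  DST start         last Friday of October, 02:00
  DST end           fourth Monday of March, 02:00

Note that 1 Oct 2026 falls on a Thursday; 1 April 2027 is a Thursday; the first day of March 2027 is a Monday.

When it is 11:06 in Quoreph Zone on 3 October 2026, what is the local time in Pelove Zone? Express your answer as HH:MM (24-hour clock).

1 October 2026 is a Thursday, so the first Monday is October 5.
1 April 2027 is a Thursday, so the first Saturday is April 3 and the second is April 10.
3 October 2026 is outside the daylight-saving period (5 October 2026 – 10 April 2027), so Quoreph Zone is on standard time, UTC+11:30.
11:06 Quoreph Zone − 11h30m = 23:36 UTC (rolling into the previous day, 2 October 2026).
1 October 2026 is a Thursday, so Fridays fall on 2, 9, 16, 23, 30; the last is October 30.
1 March 2027 is a Monday, so the first Monday is March 1 and the fourth is March 22.
At the standard offset (UTC+08:15), 23:36 UTC + 8h15m = 07:51 Pelove Zone standard time (rolling into the next day, 3 October 2026).
The standard-time date in Pelove Zone, 3 October 2026, does not fall between 30 October 2026 and 22 March 2027, so daylight saving is not in effect and Pelove Zone is at UTC+08:15.
23:36 UTC + 8h15m = 07:51 Pelove Zone (rolling into the next day, 3 October 2026).

07:51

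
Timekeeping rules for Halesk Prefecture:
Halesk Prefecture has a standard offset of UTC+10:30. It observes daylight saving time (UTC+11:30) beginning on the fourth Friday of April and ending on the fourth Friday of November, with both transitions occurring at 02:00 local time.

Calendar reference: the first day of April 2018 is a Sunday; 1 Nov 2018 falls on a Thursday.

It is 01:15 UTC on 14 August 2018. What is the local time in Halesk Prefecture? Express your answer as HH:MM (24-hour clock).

1 April 2018 is a Sunday, so the first Friday is April 6 and the fourth is April 27.
1 November 2018 is a Thursday, so the first Friday is November 2 and the fourth is November 23.
At the standard offset (UTC+10:30), 01:15 UTC + 10h30m = 11:45 Halesk Prefecture standard time.
Daylight saving runs 27 April – 23 November; the standard-time date in Halesk Prefecture, 14 August 2018, is inside that window, so Halesk Prefecture is at UTC+11:30.
01:15 UTC + 11h30m = 12:45 local.

12:45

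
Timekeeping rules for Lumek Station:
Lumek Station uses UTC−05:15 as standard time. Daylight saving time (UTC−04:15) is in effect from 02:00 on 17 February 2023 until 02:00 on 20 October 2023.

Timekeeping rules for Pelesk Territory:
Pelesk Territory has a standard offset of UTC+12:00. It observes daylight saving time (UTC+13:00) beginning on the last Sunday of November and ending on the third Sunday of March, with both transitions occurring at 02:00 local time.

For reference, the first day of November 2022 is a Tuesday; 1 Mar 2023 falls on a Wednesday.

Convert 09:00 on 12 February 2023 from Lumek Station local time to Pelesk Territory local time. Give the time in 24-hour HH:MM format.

03:15

12 February 2023 is outside the daylight-saving period (17 February – 20 October), so Lumek Station is on standard time, UTC−05:15.
09:00 Lumek Station + 5h15m = 14:15 UTC.
1 November 2022 is a Tuesday, so Sundays fall on 6, 13, 20, 27; the last is November 27.
1 March 2023 is a Wednesday, so the first Sunday is March 5 and the third is March 19.
At the standard offset (UTC+12:00), 14:15 UTC + 12h = 02:15 Pelesk Territory standard time (rolling into the next day, 13 February 2023).
Daylight saving runs 27 November 2022 – 19 March 2023; the standard-time date in Pelesk Territory, 13 February 2023, is inside that window, so Pelesk Territory is at UTC+13:00.
14:15 UTC + 13h = 03:15 Pelesk Territory (rolling into the next day, 13 February 2023).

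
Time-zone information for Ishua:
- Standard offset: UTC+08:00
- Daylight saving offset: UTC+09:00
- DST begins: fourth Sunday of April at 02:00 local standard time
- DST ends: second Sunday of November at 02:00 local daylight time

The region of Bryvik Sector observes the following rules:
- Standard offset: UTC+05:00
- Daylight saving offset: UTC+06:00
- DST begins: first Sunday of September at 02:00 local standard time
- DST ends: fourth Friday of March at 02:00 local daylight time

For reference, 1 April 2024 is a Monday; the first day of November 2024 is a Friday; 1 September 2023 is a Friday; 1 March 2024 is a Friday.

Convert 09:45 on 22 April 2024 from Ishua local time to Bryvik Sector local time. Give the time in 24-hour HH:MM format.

1 April 2024 is a Monday, so the first Sunday is April 7 and the fourth is April 28.
1 November 2024 is a Friday, so the first Sunday is November 3 and the second is November 10.
Daylight saving runs 28 April – 10 November; 22 April 2024 is outside that window, so Ishua is on standard time at UTC+08:00.
09:45 Ishua − 8h = 01:45 UTC.
1 September 2023 is a Friday, so the first Sunday is September 3.
1 March 2024 is a Friday, so the first Friday is March 1 and the fourth is March 22.
At the standard offset (UTC+05:00), 01:45 UTC + 5h = 06:45 Bryvik Sector standard time.
The standard-time date in Bryvik Sector, 22 April 2024, does not fall between 3 September 2023 and 22 March 2024, so daylight saving is not in effect and Bryvik Sector is at UTC+05:00.
01:45 UTC + 5h = 06:45 Bryvik Sector.

06:45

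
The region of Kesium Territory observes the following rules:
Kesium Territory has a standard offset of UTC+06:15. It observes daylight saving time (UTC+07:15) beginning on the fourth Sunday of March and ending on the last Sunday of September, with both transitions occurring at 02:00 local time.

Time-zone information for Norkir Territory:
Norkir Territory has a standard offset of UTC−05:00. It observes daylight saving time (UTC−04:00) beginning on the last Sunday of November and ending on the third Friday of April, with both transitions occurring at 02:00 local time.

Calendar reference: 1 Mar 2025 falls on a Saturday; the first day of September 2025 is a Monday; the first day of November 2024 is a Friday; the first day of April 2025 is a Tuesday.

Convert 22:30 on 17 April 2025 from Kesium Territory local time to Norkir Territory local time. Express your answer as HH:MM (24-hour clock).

1 March 2025 is a Saturday, so the first Sunday is March 2 and the fourth is March 23.
1 September 2025 is a Monday, so Sundays fall on 7, 14, 21, 28; the last is September 28.
Daylight saving runs 23 March – 28 September; 17 April 2025 is inside that window, so Kesium Territory is at UTC+07:15.
22:30 Kesium Territory − 7h15m = 15:15 UTC.
1 November 2024 is a Friday, so Sundays fall on 3, 10, 17, 24; the last is November 24.
1 April 2025 is a Tuesday, so the first Friday is April 4 and the third is April 18.
At the standard offset (UTC−05:00), 15:15 UTC − 5h = 10:15 Norkir Territory standard time.
The standard-time date in Norkir Territory, 17 April 2025, lies within the daylight-saving period (24 November 2024 – 18 April 2025), so Norkir Territory is on daylight time, UTC−04:00.
15:15 UTC − 4h = 11:15 Norkir Territory.

11:15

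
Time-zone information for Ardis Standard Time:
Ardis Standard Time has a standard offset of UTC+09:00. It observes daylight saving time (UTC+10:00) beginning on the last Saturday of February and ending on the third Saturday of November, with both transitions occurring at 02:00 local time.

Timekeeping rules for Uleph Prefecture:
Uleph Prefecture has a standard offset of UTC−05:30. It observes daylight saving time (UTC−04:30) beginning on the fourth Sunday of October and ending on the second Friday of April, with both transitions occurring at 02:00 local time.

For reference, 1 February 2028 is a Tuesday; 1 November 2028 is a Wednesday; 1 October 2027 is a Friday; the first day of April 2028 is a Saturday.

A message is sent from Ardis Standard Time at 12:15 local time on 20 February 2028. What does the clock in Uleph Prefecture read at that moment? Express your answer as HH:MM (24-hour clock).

1 February 2028 is a Tuesday, so Saturdays fall on 5, 12, 19, 26; the last is February 26.
1 November 2028 is a Wednesday, so the first Saturday is November 4 and the third is November 18.
20 February 2028 does not fall between 26 February and 18 November, so daylight saving is not in effect and Ardis Standard Time is at UTC+09:00.
12:15 Ardis Standard Time − 9h = 03:15 UTC.
1 October 2027 is a Friday, so the first Sunday is October 3 and the fourth is October 24.
1 April 2028 is a Saturday, so the first Friday is April 7 and the second is April 14.
At the standard offset (UTC−05:30), 03:15 UTC − 5h30m = 21:45 Uleph Prefecture standard time (rolling into the previous day, 19 February 2028).
The standard-time date in Uleph Prefecture, 19 February 2028, falls between 24 October 2027 and 14 April 2028, so daylight saving is in effect and Uleph Prefecture is at UTC−04:30.
03:15 UTC − 4h30m = 22:45 Uleph Prefecture (rolling into the previous day, 19 February 2028).

22:45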